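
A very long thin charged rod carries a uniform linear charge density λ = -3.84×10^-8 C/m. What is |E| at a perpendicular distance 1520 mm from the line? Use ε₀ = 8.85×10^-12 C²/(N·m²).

By cylindrical symmetry E is radial; use a coaxial Gaussian cylinder of radius 1520 mm and length L.
Q_enc = λL, so λ_enc = -3.84e-8 C/m.
Applying ∮E·dA = Q_enc/ε₀ with the end caps contributing no flux:
E = |λ_enc|/(2πε₀r) = (3.84e-8)/(2π·8.85×10^-12·1.52) = 454 N/C.

454 N/C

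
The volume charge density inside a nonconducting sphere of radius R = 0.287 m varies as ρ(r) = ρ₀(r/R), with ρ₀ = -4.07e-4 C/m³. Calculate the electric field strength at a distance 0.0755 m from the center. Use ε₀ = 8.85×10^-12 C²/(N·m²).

|E| ≈ 2.28×10^5 N/C

Use a concentric Gaussian sphere at r = 0.0755 m (r < R).
Integrate the density: Q_enc = 4π ∫₀^r ρ₀(r'/R)^1 r'² dr' = 4πρ₀ r^4/(4·R) = -1.448×10^-7 C.
Gauss's law: E·4πr² = Q_enc/ε₀.
E = |Q_enc|/(4πε₀r²) = (1.448×10^-7)/(4π·8.85×10^-12·(0.0755)²) = 2.28×10^5 N/C.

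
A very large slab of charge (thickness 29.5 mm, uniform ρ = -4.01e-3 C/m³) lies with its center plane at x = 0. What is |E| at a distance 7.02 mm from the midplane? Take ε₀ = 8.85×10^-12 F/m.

E ≈ 3.18×10^6 N/C

By symmetry E is perpendicular to the slab. A Gaussian pillbox from −7.02 mm to +7.02 mm (face area A) lies entirely within the slab.
Q_enc = ρ·(2x)·A and flux = 2EA, so 2EA = 2ρxA/ε₀ ⇒ E = |ρ|x/ε₀.
E = (4.01×10^-3)(0.00702)/(8.85×10^-12) = 3.18e6 N/C.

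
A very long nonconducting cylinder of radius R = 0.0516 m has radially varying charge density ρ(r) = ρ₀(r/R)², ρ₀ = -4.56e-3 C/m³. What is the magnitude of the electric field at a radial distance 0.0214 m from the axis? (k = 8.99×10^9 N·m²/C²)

Choose a coaxial cylinder of radius r = 0.0214 m (arbitrary length L) as the Gaussian surface (r < R).
Integrating ρ over the cross-section to radius r: λ_enc = (2πρ₀/R²) ∫₀^r r'^3 dr' = 2πρ₀ r^4/(4·R²) = -5.642e-7 C/m.
Since E is radial and uniform over the curved surface, Φ = E·2πrL = Q_enc/ε₀ = λ_enc L/ε₀.
E = 2k|λ_enc|/r = 2(8.99×10^9)(5.642×10^-7)/(0.0214) = 4.74×10^5 N/C.

|E| ≈ 4.74×10^5 N/C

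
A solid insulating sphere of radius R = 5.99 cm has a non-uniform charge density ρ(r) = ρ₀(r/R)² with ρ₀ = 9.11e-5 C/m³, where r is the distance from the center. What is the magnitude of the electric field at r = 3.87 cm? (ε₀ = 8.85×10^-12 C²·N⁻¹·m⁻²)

Use a concentric Gaussian sphere at r = 3.87 cm (r < R).
Q_enc = ∫₀^r ρ(r')·4πr'² dr' = (4πρ₀/R²) ∫₀^r r'^4 dr' = 4πρ₀ r^5/(5·R²) = 5.539×10^-9 C.
By Gauss's law, ∮E·dA = E·4πr² = Q_enc/ε₀.
E = |Q_enc|/(4πε₀r²) = (5.539×10^-9)/(4π·8.85×10^-12·(0.0387)²) = 3.33×10^4 N/C.

|E| ≈ 3.33e4 N/C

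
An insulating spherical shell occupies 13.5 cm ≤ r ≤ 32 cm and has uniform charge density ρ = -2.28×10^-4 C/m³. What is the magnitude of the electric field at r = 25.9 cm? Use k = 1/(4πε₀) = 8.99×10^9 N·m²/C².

Take a concentric spherical Gaussian surface of radius r = 25.9 cm (within the shell material, 13.5 cm < r < 32 cm).
Enclosed charge is the volume from a to r: Q_enc = (4π/3)ρ(r³ − a³) = -1.424e-5 C.
Applying ∮E·dA = Q_enc/ε₀ with Φ = E(4πr²):
E = k|Q_enc|/r² = (8.99×10^9)(1.424×10^-5)/(0.259)² = 1.91×10^6 N/C.

|E| ≈ 1.91×10^6 V/m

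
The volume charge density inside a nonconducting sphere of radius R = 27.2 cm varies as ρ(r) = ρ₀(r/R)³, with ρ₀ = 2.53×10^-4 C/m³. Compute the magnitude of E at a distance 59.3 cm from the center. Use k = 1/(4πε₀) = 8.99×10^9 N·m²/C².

Use a concentric Gaussian sphere at r = 59.3 cm (r > R, all charge enclosed).
Q_enc = 4π ∫₀^R ρ₀(r'/R)^3 r'² dr' = 4πρ₀R³/6 = 1.066e-5 C.
By Gauss's law, ∮E·dA = E·4πr² = Q_enc/ε₀.
E = k|Q_enc|/r² = (8.99×10^9)(1.066×10^-5)/(0.593)² = 2.73×10^5 N/C.

|E| = 2.73e5 N/C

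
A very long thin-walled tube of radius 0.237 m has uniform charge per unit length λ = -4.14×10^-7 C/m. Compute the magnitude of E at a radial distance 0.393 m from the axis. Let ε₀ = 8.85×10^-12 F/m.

Choose a coaxial cylinder of radius r = 0.393 m (arbitrary length L) as the Gaussian surface (r > 0.237 m).
The full line charge is enclosed: λ_enc = -4.14e-7 C/m.
Applying ∮E·dA = Q_enc/ε₀ with the end caps contributing no flux:
E = |λ_enc|/(2πε₀r) = (4.14×10^-7)/(2π·8.85×10^-12·0.393) = 1.89×10^4 N/C.

|E| = 1.89×10^4 N/C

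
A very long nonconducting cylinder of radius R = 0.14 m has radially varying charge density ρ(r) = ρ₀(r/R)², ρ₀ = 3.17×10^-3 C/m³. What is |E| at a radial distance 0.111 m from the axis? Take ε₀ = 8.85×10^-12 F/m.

|E| = 6.25×10^6 V/m

Coaxial Gaussian cylinder, radius r = 0.111 m, length L (r < R).
λ_enc = ∫₀^r ρ(r')·2πr' dr' = (2πρ₀/R²)·r^4/4 = 3.857×10^-5 C/m.
Since E is radial and uniform over the curved surface, Φ = E·2πrL = Q_enc/ε₀ = λ_enc L/ε₀.
E = |λ_enc|/(2πε₀r) = (3.857×10^-5)/(2π·8.85×10^-12·0.111) = 6.25e6 N/C.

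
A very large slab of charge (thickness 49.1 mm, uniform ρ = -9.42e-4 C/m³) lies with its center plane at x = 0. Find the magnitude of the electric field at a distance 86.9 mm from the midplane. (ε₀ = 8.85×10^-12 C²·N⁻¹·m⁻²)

|E| ≈ 2.61×10^6 V/m

The point |x| = 86.9 mm lies outside the slab (half-thickness 0.02455 m). A symmetric pillbox spanning the full slab encloses Q_enc = ρ·d·A.
Flux = 2EA ⇒ E = |ρ|d/(2ε₀), independent of distance outside.
E = (9.42e-4)(0.0491)/(2·8.85×10^-12) = 2.61×10^6 N/C.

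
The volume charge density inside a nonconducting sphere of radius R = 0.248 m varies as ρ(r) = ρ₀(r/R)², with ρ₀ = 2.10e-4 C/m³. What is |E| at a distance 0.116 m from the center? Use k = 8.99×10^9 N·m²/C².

|E| ≈ 1.20×10^5 N/C

Take a concentric spherical Gaussian surface of radius r = 0.116 m (r < R).
Q_enc = ∫₀^r ρ(r')·4πr'² dr' = (4πρ₀/R²) ∫₀^r r'^4 dr' = 4πρ₀ r^5/(5·R²) = 1.802e-7 C.
Gauss's law: E·4πr² = Q_enc/ε₀.
E = k|Q_enc|/r² = (8.99×10^9)(1.802×10^-7)/(0.116)² = 1.20×10^5 N/C.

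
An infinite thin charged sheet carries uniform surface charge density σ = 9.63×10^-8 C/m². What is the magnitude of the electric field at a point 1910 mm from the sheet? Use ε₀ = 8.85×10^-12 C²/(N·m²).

|E| = 5.44×10^3 N/C

Choose a cylindrical pillbox piercing the sheet, end faces (area A) parallel to it.
Only the two end caps contribute flux: Φ = 2EA. With Q_enc = σA, Gauss's law gives E = |σ|/(2ε₀).
E = |σ|/(2ε₀) = (9.63e-8)/(2·8.85×10^-12) = 5.44×10^3 N/C.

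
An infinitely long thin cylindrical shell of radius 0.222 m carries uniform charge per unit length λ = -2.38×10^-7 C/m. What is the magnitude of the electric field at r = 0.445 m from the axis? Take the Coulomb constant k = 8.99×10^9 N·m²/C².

Take a coaxial cylindrical Gaussian surface of radius r = 0.445 m and length L (r > 0.222 m).
The full line charge is enclosed: λ_enc = -2.38×10^-7 C/m.
Since E is radial and uniform over the curved surface, Φ = E·2πrL = Q_enc/ε₀ = λ_enc L/ε₀.
E = 2k|λ_enc|/r = 2(8.99×10^9)(2.38e-7)/(0.445) = 9.62×10^3 N/C.

E = 9.62×10^3 N/C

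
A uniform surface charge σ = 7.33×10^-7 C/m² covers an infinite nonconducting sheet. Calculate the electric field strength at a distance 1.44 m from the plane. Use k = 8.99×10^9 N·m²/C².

E ≈ 4.14×10^4 N/C

The symmetry is planar: E is normal to the sheet and the same magnitude on both sides. Take a pillbox straddling the sheet with end-cap area A.
Flux Φ = 2EA and Q_enc = σA, so 2EA = σA/ε₀ ⇒ E = |σ|/(2ε₀), independent of distance.
E = 2πk|σ| = 2π(8.99×10^9)(7.33e-7) = 4.14×10^4 N/C.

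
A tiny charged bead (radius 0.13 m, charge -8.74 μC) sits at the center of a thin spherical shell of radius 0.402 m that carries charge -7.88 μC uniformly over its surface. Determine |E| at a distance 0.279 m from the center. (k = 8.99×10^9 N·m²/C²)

Take a concentric spherical Gaussian surface of radius r = 0.279 m (between the bodies, 0.13 m < r < 0.402 m).
Only the inner charge is enclosed; the outer shell contributes nothing inside itself. Q_enc = -8.74 μC = -8.74×10^-6 C.
Applying ∮E·dA = Q_enc/ε₀ with Φ = E(4πr²):
E = k|Q_enc|/r² = (8.99×10^9)(8.74×10^-6)/(0.279)² = 1.01×10^6 N/C.

|E| = 1.01×10^6 N/C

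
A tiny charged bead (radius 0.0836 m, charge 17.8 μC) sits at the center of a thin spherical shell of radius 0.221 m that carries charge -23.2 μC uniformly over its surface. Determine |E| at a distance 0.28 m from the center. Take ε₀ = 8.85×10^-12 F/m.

E ≈ 6.19e5 N/C

By spherical symmetry E is radial; choose a Gaussian sphere of radius r = 0.28 m (r > 0.221 m, enclosing both).
Q_enc = (17.8 μC) + (-23.2 μC) = -5.40×10^-6 C.
Since E is radial and uniform over the Gaussian sphere, Φ = E·4πr² = Q_enc/ε₀.
E = |Q_enc|/(4πε₀r²) = (5.40×10^-6)/(4π·8.85×10^-12·(0.28)²) = 6.19×10^5 N/C.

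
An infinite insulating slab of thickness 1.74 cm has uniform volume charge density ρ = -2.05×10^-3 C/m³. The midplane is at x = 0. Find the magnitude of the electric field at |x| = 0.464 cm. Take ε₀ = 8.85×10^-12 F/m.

By symmetry E is perpendicular to the slab. A Gaussian pillbox from −0.464 cm to +0.464 cm (face area A) lies entirely within the slab.
Q_enc = ρ·(2x)·A and flux = 2EA, so 2EA = 2ρxA/ε₀ ⇒ E = |ρ|x/ε₀.
E = (2.05e-3)(0.00464)/(8.85×10^-12) = 1.07e6 N/C.

1.07e6 V/m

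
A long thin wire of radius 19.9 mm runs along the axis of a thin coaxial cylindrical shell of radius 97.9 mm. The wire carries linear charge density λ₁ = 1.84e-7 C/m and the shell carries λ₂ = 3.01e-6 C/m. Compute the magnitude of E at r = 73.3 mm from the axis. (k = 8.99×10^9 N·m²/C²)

Coaxial Gaussian cylinder, radius r = 73.3 mm, length L (between the conductors, 19.9 mm < r < 97.9 mm).
The shell at 97.9 mm lies outside the Gaussian surface, so λ_enc = λ₁ = 1.84×10^-7 C/m.
Since E is radial and uniform over the curved surface, Φ = E·2πrL = Q_enc/ε₀ = λ_enc L/ε₀.
E = 2k|λ_enc|/r = 2(8.99×10^9)(1.84e-7)/(0.0733) = 4.51e4 N/C.

E ≈ 4.51e4 N/C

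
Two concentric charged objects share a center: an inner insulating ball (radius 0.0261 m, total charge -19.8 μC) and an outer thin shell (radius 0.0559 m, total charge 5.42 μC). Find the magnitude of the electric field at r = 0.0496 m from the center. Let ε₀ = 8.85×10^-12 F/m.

|E| = 7.24×10^7 V/m

Use a concentric Gaussian sphere at r = 0.0496 m (between the bodies, 0.0261 m < r < 0.0559 m).
The shell at 0.0559 m lies outside the Gaussian surface, so Q_enc = -19.8 μC = -1.98×10^-5 C.
Gauss's law: E·4πr² = Q_enc/ε₀.
E = |Q_enc|/(4πε₀r²) = (1.98e-5)/(4π·8.85×10^-12·(0.0496)²) = 7.24×10^7 N/C.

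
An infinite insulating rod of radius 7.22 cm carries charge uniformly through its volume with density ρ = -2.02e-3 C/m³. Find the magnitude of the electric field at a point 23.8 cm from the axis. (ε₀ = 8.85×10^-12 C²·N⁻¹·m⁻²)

Take a coaxial cylindrical Gaussian surface of radius r = 23.8 cm and length L (r > 7.22 cm, full cross-section enclosed).
λ_enc = ρ·πR² = (-2.02×10^-3)π(0.0722)² = -3.308×10^-5 C/m.
Since E is radial and uniform over the curved surface, Φ = E·2πrL = Q_enc/ε₀ = λ_enc L/ε₀.
E = |λ_enc|/(2πε₀r) = (3.308×10^-5)/(2π·8.85×10^-12·0.238) = 2.50×10^6 N/C.

2.50×10^6 V/m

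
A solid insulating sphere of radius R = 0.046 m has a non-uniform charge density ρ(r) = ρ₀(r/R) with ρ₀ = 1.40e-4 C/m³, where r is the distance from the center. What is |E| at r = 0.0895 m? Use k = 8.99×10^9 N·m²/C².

Take a concentric spherical Gaussian surface of radius r = 0.0895 m (r > R, all charge enclosed).
Q_enc = 4π ∫₀^R ρ₀(r'/R)^1 r'² dr' = 4πρ₀R³/4 = 4.281×10^-8 C.
Gauss's law: E·4πr² = Q_enc/ε₀.
E = k|Q_enc|/r² = (8.99×10^9)(4.281×10^-8)/(0.0895)² = 4.80×10^4 N/C.

E = 4.80×10^4 N/C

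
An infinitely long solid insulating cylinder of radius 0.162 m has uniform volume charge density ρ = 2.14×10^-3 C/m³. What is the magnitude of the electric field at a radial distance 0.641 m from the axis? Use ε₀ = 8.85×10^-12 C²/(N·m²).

E = 4.95e6 N/C

Coaxial Gaussian cylinder, radius r = 0.641 m, length L (r > 0.162 m, full cross-section enclosed).
λ_enc = ρ·πR² = (2.14×10^-3)π(0.162)² = 1.764×10^-4 C/m.
By Gauss's law (flux through the curved wall only), E·2πrL = λ_enc L/ε₀.
E = |λ_enc|/(2πε₀r) = (1.764×10^-4)/(2π·8.85×10^-12·0.641) = 4.95×10^6 N/C.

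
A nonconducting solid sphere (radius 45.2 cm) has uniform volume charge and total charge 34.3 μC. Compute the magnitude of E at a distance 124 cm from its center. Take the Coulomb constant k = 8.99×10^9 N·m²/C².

Take a concentric spherical Gaussian surface of radius r = 124 cm (r > R, so the entire charge is enclosed).
Q_enc = 34.3 μC = 3.43e-5 C.
By Gauss's law, ∮E·dA = E·4πr² = Q_enc/ε₀.
E = k|Q_enc|/r² = (8.99×10^9)(3.43×10^-5)/(1.24)² = 2.01×10^5 N/C.

E ≈ 2.01e5 N/C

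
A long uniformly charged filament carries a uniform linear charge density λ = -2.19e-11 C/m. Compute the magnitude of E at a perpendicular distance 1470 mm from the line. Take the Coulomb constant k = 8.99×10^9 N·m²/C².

Coaxial Gaussian cylinder, radius r = 1470 mm, length L.
Q_enc = λL, so λ_enc = -2.19×10^-11 C/m.
Since E is radial and uniform over the curved surface, Φ = E·2πrL = Q_enc/ε₀ = λ_enc L/ε₀.
E = 2k|λ_enc|/r = 2(8.99×10^9)(2.19e-11)/(1.47) = 0.268 N/C.

E = 0.268 N/C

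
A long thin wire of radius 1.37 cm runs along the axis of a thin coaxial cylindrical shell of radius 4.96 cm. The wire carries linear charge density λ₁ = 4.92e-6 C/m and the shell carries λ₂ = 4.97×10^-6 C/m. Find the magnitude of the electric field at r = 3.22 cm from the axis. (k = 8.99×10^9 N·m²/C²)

|E| ≈ 2.75×10^6 N/C

Take a coaxial cylindrical Gaussian surface of radius r = 3.22 cm and length L (between the conductors, 1.37 cm < r < 4.96 cm).
The shell at 4.96 cm lies outside the Gaussian surface, so λ_enc = λ₁ = 4.92×10^-6 C/m.
Applying ∮E·dA = Q_enc/ε₀ with the end caps contributing no flux:
E = 2k|λ_enc|/r = 2(8.99×10^9)(4.92e-6)/(0.0322) = 2.75e6 N/C.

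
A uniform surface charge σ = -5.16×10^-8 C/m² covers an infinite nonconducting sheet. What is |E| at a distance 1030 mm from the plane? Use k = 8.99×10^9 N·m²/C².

The symmetry is planar: E is normal to the sheet and the same magnitude on both sides. Take a pillbox straddling the sheet with end-cap area A.
Only the two end caps contribute flux: Φ = 2EA. With Q_enc = σA, Gauss's law gives E = |σ|/(2ε₀).
E = 2πk|σ| = 2π(8.99×10^9)(5.16e-8) = 2.91×10^3 N/C.

2.91×10^3 N/C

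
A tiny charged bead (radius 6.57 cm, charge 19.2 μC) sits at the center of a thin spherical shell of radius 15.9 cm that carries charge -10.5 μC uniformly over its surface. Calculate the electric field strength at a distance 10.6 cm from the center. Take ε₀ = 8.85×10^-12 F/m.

1.54×10^7 N/C

By spherical symmetry E is radial; choose a Gaussian sphere of radius r = 10.6 cm (between the bodies, 6.57 cm < r < 15.9 cm).
Only the inner charge is enclosed; the outer shell contributes nothing inside itself. Q_enc = 19.2 μC = 1.92×10^-5 C.
Since E is radial and uniform over the Gaussian sphere, Φ = E·4πr² = Q_enc/ε₀.
E = |Q_enc|/(4πε₀r²) = (1.92e-5)/(4π·8.85×10^-12·(0.106)²) = 1.54×10^7 N/C.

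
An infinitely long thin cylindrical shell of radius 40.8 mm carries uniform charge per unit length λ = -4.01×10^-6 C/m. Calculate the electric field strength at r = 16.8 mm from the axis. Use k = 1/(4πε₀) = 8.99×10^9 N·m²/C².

E = 0

By cylindrical symmetry E is radial; use a coaxial Gaussian cylinder of radius 16.8 mm and length L (r < 40.8 mm, inside the shell).
All the surface charge lies outside this cylinder: Q_enc = 0, hence E = 0.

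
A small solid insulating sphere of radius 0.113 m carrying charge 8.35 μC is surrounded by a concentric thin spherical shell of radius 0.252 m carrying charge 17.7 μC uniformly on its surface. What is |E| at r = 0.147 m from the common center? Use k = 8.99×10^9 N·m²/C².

Use a concentric Gaussian sphere at r = 0.147 m (between the bodies, 0.113 m < r < 0.252 m).
The shell at 0.252 m lies outside the Gaussian surface, so Q_enc = 8.35 μC = 8.35×10^-6 C.
By Gauss's law, ∮E·dA = E·4πr² = Q_enc/ε₀.
E = k|Q_enc|/r² = (8.99×10^9)(8.35×10^-6)/(0.147)² = 3.47e6 N/C.

|E| = 3.47e6 V/m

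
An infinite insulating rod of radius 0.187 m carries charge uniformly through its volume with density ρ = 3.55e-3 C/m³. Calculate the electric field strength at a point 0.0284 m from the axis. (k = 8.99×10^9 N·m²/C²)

E ≈ 5.69e6 V/m

Choose a coaxial cylinder of radius r = 0.0284 m (arbitrary length L) as the Gaussian surface (r < R).
Charge inside radius r per length L is ρ·πr²·L, so λ_enc = ρπr² = 8.995e-6 C/m.
Since E is radial and uniform over the curved surface, Φ = E·2πrL = Q_enc/ε₀ = λ_enc L/ε₀.
E = 2k|λ_enc|/r = 2(8.99×10^9)(8.995×10^-6)/(0.0284) = 5.69e6 N/C.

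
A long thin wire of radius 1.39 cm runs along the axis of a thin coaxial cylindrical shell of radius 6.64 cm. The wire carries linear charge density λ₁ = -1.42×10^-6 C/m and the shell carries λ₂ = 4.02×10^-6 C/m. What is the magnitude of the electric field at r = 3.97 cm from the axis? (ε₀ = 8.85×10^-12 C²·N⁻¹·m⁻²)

E = 6.43e5 N/C

By cylindrical symmetry E is radial; use a coaxial Gaussian cylinder of radius 3.97 cm and length L (between the conductors, 1.39 cm < r < 6.64 cm).
The shell at 6.64 cm lies outside the Gaussian surface, so λ_enc = λ₁ = -1.42e-6 C/m.
Applying ∮E·dA = Q_enc/ε₀ with the end caps contributing no flux:
E = |λ_enc|/(2πε₀r) = (1.42e-6)/(2π·8.85×10^-12·0.0397) = 6.43×10^5 N/C.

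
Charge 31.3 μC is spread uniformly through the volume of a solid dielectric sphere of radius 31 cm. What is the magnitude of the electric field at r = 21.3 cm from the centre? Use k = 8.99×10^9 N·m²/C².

Symmetry ⇒ E = E(r) r̂. Gaussian sphere of radius r = 21.3 cm (r < R).
For a uniform sphere the enclosed fraction is (r/R)³, so Q_enc = (31.3 μC)(0.213/0.31)³ = 1.015×10^-5 C.
Since E is radial and uniform over the Gaussian sphere, Φ = E·4πr² = Q_enc/ε₀.
E = k|Q_enc|/r² = (8.99×10^9)(1.015e-5)/(0.213)² = 2.01×10^6 N/C.

2.01×10^6 V/m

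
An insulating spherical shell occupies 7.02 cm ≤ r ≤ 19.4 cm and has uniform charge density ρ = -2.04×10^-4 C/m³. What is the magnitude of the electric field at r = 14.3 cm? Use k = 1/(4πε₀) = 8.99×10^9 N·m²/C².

Symmetry ⇒ E = E(r) r̂. Gaussian sphere of radius r = 14.3 cm (within the shell material, 7.02 cm < r < 19.4 cm).
Only the shell between 7.02 cm and r is enclosed: Q_enc = ρ·(4π/3)(r³ − a³) = (-2.04e-4)·(4π/3)·((0.143)³ − (0.0702)³) = -2.203e-6 C.
Since E is radial and uniform over the Gaussian sphere, Φ = E·4πr² = Q_enc/ε₀.
E = k|Q_enc|/r² = (8.99×10^9)(2.203×10^-6)/(0.143)² = 9.69×10^5 N/C.

E ≈ 9.69×10^5 V/m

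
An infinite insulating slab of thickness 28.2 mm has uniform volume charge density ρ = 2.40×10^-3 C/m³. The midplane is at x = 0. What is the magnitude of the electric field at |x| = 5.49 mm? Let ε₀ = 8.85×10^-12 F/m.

By symmetry E is perpendicular to the slab. A Gaussian pillbox from −5.49 mm to +5.49 mm (face area A) lies entirely within the slab.
Q_enc = ρ·(2x)·A and flux = 2EA, so 2EA = 2ρxA/ε₀ ⇒ E = |ρ|x/ε₀.
E = (2.40×10^-3)(0.00549)/(8.85×10^-12) = 1.49×10^6 N/C.

|E| = 1.49e6 V/m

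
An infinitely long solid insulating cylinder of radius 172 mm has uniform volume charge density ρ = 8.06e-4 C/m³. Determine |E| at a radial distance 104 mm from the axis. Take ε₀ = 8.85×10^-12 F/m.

4.74×10^6 N/C

Take a coaxial cylindrical Gaussian surface of radius r = 104 mm and length L (r < R).
Enclosed charge per unit length: λ_enc = ρ·πr² = (8.06×10^-4)π(0.104)² = 2.739e-5 C/m.
Applying ∮E·dA = Q_enc/ε₀ with the end caps contributing no flux:
E = |λ_enc|/(2πε₀r) = (2.739×10^-5)/(2π·8.85×10^-12·0.104) = 4.74×10^6 N/C.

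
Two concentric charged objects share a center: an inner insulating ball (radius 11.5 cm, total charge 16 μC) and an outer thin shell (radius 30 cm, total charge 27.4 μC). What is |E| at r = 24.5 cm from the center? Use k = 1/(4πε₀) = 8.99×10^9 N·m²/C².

Use a concentric Gaussian sphere at r = 24.5 cm (between the bodies, 11.5 cm < r < 30 cm).
Only the inner charge is enclosed; the outer shell contributes nothing inside itself. Q_enc = 16 μC = 1.60×10^-5 C.
Applying ∮E·dA = Q_enc/ε₀ with Φ = E(4πr²):
E = k|Q_enc|/r² = (8.99×10^9)(1.60×10^-5)/(0.245)² = 2.40×10^6 N/C.

E ≈ 2.40e6 V/m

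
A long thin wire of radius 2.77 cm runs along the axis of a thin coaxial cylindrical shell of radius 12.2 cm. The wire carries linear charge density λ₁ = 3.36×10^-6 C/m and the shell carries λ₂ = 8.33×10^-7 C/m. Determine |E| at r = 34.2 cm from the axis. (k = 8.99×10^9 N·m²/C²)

Coaxial Gaussian cylinder, radius r = 34.2 cm, length L (r > 12.2 cm, enclosing both).
λ_enc = λ₁ + λ₂ = (3.36×10^-6) + (8.33×10^-7) = 4.193e-6 C/m.
Gauss's law: E·2πrL = λ_enc L/ε₀.
E = 2k|λ_enc|/r = 2(8.99×10^9)(4.193e-6)/(0.342) = 2.20×10^5 N/C.

|E| ≈ 2.20×10^5 N/C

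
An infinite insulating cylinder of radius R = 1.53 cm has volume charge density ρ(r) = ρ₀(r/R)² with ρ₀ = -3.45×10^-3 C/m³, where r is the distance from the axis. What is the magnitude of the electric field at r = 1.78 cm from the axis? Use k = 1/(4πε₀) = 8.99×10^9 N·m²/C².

Take a coaxial cylindrical Gaussian surface of radius r = 1.78 cm and length L (r > R, full charge per length enclosed).
λ_enc = 2π ∫₀^R ρ₀(r'/R)^2 r' dr' = 2πρ₀R²/4 = -1.269e-6 C/m.
Since E is radial and uniform over the curved surface, Φ = E·2πrL = Q_enc/ε₀ = λ_enc L/ε₀.
E = 2k|λ_enc|/r = 2(8.99×10^9)(1.269e-6)/(0.0178) = 1.28e6 N/C.

E ≈ 1.28×10^6 N/C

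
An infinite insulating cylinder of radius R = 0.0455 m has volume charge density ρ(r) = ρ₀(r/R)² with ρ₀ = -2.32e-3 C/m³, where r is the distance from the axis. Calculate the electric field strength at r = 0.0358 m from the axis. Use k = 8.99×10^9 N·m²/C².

Take a coaxial cylindrical Gaussian surface of radius r = 0.0358 m and length L (r < R).
Integrating ρ over the cross-section to radius r: λ_enc = (2πρ₀/R²) ∫₀^r r'^3 dr' = 2πρ₀ r^4/(4·R²) = -2.891×10^-6 C/m.
Gauss's law: E·2πrL = λ_enc L/ε₀.
E = 2k|λ_enc|/r = 2(8.99×10^9)(2.891×10^-6)/(0.0358) = 1.45e6 N/C.

E = 1.45×10^6 V/m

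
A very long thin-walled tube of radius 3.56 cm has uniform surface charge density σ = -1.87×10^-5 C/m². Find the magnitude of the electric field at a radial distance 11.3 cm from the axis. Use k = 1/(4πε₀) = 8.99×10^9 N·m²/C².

Take a coaxial cylindrical Gaussian surface of radius r = 11.3 cm and length L (r > 3.56 cm).
The whole shell is enclosed: λ_enc = σ·2πR = (-1.87e-5)·2π·(0.0356) = -4.183×10^-6 C/m.
Applying ∮E·dA = Q_enc/ε₀ with the end caps contributing no flux:
E = 2k|λ_enc|/r = 2(8.99×10^9)(4.183×10^-6)/(0.113) = 6.66×10^5 N/C.

E = 6.66×10^5 V/m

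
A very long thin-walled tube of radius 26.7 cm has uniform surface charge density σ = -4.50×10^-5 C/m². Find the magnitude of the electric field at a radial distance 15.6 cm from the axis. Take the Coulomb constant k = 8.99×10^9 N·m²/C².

Choose a coaxial cylinder of radius r = 15.6 cm (arbitrary length L) as the Gaussian surface (r < 26.7 cm, inside the shell).
No charge is enclosed, so Gauss's law gives E·2πrL = 0 ⇒ E = 0.

E = 0 (no enclosed charge)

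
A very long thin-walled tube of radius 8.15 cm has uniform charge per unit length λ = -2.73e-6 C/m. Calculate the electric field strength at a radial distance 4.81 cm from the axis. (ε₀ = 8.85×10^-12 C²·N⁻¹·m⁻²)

Take a coaxial cylindrical Gaussian surface of radius r = 4.81 cm and length L (r < 8.15 cm, inside the shell).
All the surface charge lies outside this cylinder: Q_enc = 0, hence E = 0.

E = 0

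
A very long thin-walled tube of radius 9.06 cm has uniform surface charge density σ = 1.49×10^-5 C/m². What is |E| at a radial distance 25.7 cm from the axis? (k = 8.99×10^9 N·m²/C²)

E = 5.93e5 N/C

By cylindrical symmetry E is radial; use a coaxial Gaussian cylinder of radius 25.7 cm and length L (r > 9.06 cm).
The whole shell is enclosed: λ_enc = σ·2πR = (1.49×10^-5)·2π·(0.0906) = 8.482×10^-6 C/m.
Gauss's law: E·2πrL = λ_enc L/ε₀.
E = 2k|λ_enc|/r = 2(8.99×10^9)(8.482×10^-6)/(0.257) = 5.93×10^5 N/C.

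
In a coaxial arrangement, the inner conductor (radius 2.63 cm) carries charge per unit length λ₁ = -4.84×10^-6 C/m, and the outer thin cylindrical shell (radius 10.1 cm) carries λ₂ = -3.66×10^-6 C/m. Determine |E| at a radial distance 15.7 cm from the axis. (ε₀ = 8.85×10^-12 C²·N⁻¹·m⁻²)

E ≈ 9.74×10^5 V/m

Take a coaxial cylindrical Gaussian surface of radius r = 15.7 cm and length L (r > 10.1 cm, enclosing both).
λ_enc = λ₁ + λ₂ = (-4.84×10^-6) + (-3.66×10^-6) = -8.50×10^-6 C/m.
Since E is radial and uniform over the curved surface, Φ = E·2πrL = Q_enc/ε₀ = λ_enc L/ε₀.
E = |λ_enc|/(2πε₀r) = (8.50e-6)/(2π·8.85×10^-12·0.157) = 9.74×10^5 N/C.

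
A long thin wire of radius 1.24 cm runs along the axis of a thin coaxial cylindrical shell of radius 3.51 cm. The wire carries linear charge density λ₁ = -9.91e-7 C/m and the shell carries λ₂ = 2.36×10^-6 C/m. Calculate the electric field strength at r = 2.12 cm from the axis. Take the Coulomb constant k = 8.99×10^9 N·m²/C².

By cylindrical symmetry E is radial; use a coaxial Gaussian cylinder of radius 2.12 cm and length L (between the conductors, 1.24 cm < r < 3.51 cm).
The shell at 3.51 cm lies outside the Gaussian surface, so λ_enc = λ₁ = -9.91e-7 C/m.
Since E is radial and uniform over the curved surface, Φ = E·2πrL = Q_enc/ε₀ = λ_enc L/ε₀.
E = 2k|λ_enc|/r = 2(8.99×10^9)(9.91×10^-7)/(0.0212) = 8.40×10^5 N/C.

|E| = 8.40×10^5 V/m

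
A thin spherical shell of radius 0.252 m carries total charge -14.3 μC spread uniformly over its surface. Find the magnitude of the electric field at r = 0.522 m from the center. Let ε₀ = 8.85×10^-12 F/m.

Take a concentric spherical Gaussian surface of radius r = 0.522 m (r > 0.252 m).
The entire shell is enclosed: Q_enc = -1.43e-5 C.
Since E is radial and uniform over the Gaussian sphere, Φ = E·4πr² = Q_enc/ε₀.
E = |Q_enc|/(4πε₀r²) = (1.43×10^-5)/(4π·8.85×10^-12·(0.522)²) = 4.72e5 N/C.

|E| ≈ 4.72×10^5 V/m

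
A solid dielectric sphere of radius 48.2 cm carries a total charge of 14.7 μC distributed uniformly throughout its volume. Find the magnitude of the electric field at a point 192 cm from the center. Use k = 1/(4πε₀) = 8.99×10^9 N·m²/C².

|E| = 3.58×10^4 N/C

By spherical symmetry E is radial; choose a Gaussian sphere of radius r = 192 cm (r > R, so the entire charge is enclosed).
Q_enc = 14.7 μC = 1.47e-5 C.
Applying ∮E·dA = Q_enc/ε₀ with Φ = E(4πr²):
E = k|Q_enc|/r² = (8.99×10^9)(1.47e-5)/(1.92)² = 3.58×10^4 N/C.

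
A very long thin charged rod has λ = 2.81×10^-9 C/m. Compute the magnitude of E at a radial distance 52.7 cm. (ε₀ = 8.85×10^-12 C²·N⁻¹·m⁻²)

|E| = 95.9 N/C

Coaxial Gaussian cylinder, radius r = 52.7 cm, length L.
Q_enc = λL, so λ_enc = 2.81×10^-9 C/m.
Gauss's law: E·2πrL = λ_enc L/ε₀.
E = |λ_enc|/(2πε₀r) = (2.81e-9)/(2π·8.85×10^-12·0.527) = 95.9 N/C.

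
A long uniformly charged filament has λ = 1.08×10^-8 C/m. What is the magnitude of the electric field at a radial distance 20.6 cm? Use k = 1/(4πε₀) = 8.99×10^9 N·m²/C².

Take a coaxial cylindrical Gaussian surface of radius r = 20.6 cm and length L.
Q_enc = λL, so λ_enc = 1.08×10^-8 C/m.
Gauss's law: E·2πrL = λ_enc L/ε₀.
E = 2k|λ_enc|/r = 2(8.99×10^9)(1.08e-8)/(0.206) = 943 N/C.

E ≈ 943 N/C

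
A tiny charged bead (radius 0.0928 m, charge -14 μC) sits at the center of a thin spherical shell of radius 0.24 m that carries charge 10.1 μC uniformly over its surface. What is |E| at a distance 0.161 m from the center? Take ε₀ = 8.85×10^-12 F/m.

E = 4.86×10^6 N/C

Take a concentric spherical Gaussian surface of radius r = 0.161 m (between the bodies, 0.0928 m < r < 0.24 m).
The shell at 0.24 m lies outside the Gaussian surface, so Q_enc = -14 μC = -1.40e-5 C.
Gauss's law: E·4πr² = Q_enc/ε₀.
E = |Q_enc|/(4πε₀r²) = (1.40e-5)/(4π·8.85×10^-12·(0.161)²) = 4.86×10^6 N/C.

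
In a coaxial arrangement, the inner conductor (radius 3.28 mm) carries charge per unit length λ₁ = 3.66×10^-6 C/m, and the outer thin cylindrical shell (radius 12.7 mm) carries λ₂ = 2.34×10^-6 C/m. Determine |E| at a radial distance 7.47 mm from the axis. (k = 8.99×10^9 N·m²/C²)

|E| = 8.81×10^6 N/C

Choose a coaxial cylinder of radius r = 7.47 mm (arbitrary length L) as the Gaussian surface (between the conductors, 3.28 mm < r < 12.7 mm).
Only the inner wire is enclosed; the outer shell contributes nothing inside itself. λ_enc = λ₁ = 3.66×10^-6 C/m.
Applying ∮E·dA = Q_enc/ε₀ with the end caps contributing no flux:
E = 2k|λ_enc|/r = 2(8.99×10^9)(3.66e-6)/(0.00747) = 8.81e6 N/C.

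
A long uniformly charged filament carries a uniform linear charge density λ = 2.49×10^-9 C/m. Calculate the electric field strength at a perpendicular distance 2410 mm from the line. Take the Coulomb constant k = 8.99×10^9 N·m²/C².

18.6 N/C

Take a coaxial cylindrical Gaussian surface of radius r = 2410 mm and length L.
Q_enc = λL, so λ_enc = 2.49×10^-9 C/m.
Gauss's law: E·2πrL = λ_enc L/ε₀.
E = 2k|λ_enc|/r = 2(8.99×10^9)(2.49×10^-9)/(2.41) = 18.6 N/C.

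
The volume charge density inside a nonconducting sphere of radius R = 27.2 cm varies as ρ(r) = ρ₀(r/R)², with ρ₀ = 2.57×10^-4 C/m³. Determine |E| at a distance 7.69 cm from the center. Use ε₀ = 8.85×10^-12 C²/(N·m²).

Symmetry ⇒ E = E(r) r̂. Gaussian sphere of radius r = 7.69 cm (r < R).
Q_enc = ∫₀^r ρ(r')·4πr'² dr' = (4πρ₀/R²) ∫₀^r r'^4 dr' = 4πρ₀ r^5/(5·R²) = 2.348×10^-8 C.
Applying ∮E·dA = Q_enc/ε₀ with Φ = E(4πr²):
E = |Q_enc|/(4πε₀r²) = (2.348×10^-8)/(4π·8.85×10^-12·(0.0769)²) = 3.57×10^4 N/C.

3.57×10^4 N/C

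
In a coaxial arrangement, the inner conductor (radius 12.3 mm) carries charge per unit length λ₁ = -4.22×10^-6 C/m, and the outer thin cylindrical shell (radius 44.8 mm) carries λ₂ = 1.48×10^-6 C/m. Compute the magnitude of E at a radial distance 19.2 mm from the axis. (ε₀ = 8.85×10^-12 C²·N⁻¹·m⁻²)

3.95e6 V/m

Take a coaxial cylindrical Gaussian surface of radius r = 19.2 mm and length L (between the conductors, 12.3 mm < r < 44.8 mm).
The shell at 44.8 mm lies outside the Gaussian surface, so λ_enc = λ₁ = -4.22×10^-6 C/m.
Since E is radial and uniform over the curved surface, Φ = E·2πrL = Q_enc/ε₀ = λ_enc L/ε₀.
E = |λ_enc|/(2πε₀r) = (4.22×10^-6)/(2π·8.85×10^-12·0.0192) = 3.95e6 N/C.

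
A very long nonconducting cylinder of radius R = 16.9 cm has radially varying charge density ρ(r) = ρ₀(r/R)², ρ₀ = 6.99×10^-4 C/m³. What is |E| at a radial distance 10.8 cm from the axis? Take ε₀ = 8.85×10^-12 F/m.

Take a coaxial cylindrical Gaussian surface of radius r = 10.8 cm and length L (r < R).
Integrating ρ over the cross-section to radius r: λ_enc = (2πρ₀/R²) ∫₀^r r'^3 dr' = 2πρ₀ r^4/(4·R²) = 5.23e-6 C/m.
By Gauss's law (flux through the curved wall only), E·2πrL = λ_enc L/ε₀.
E = |λ_enc|/(2πε₀r) = (5.23×10^-6)/(2π·8.85×10^-12·0.108) = 8.71e5 N/C.

E = 8.71×10^5 N/C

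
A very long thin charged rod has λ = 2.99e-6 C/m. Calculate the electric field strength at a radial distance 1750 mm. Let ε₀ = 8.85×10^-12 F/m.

By cylindrical symmetry E is radial; use a coaxial Gaussian cylinder of radius 1750 mm and length L.
Q_enc = λL, so λ_enc = 2.99×10^-6 C/m.
Applying ∮E·dA = Q_enc/ε₀ with the end caps contributing no flux:
E = |λ_enc|/(2πε₀r) = (2.99×10^-6)/(2π·8.85×10^-12·1.75) = 3.07×10^4 N/C.

E ≈ 3.07×10^4 V/m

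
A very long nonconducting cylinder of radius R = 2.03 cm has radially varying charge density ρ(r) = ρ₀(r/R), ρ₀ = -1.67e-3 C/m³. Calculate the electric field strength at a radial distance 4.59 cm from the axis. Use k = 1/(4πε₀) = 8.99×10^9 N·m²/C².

E ≈ 5.65e5 N/C

Choose a coaxial cylinder of radius r = 4.59 cm (arbitrary length L) as the Gaussian surface (r > R, full charge per length enclosed).
λ_enc = 2π ∫₀^R ρ₀(r'/R)^1 r' dr' = 2πρ₀R²/3 = -1.441×10^-6 C/m.
Applying ∮E·dA = Q_enc/ε₀ with the end caps contributing no flux:
E = 2k|λ_enc|/r = 2(8.99×10^9)(1.441e-6)/(0.0459) = 5.65×10^5 N/C.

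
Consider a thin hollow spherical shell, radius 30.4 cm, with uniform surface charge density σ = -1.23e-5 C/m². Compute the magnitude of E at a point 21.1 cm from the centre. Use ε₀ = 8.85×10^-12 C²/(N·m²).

E = 0

Use a concentric Gaussian sphere at r = 21.1 cm (inside the shell, r < 30.4 cm).
No charge lies within this surface, so Q_enc = 0 and Gauss's law gives E·4πr² = 0 ⇒ E = 0.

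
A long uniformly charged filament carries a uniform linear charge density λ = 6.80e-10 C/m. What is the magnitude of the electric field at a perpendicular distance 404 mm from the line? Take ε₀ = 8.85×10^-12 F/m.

E ≈ 30.3 N/C

Coaxial Gaussian cylinder, radius r = 404 mm, length L.
Q_enc = λL, so λ_enc = 6.80e-10 C/m.
Since E is radial and uniform over the curved surface, Φ = E·2πrL = Q_enc/ε₀ = λ_enc L/ε₀.
E = |λ_enc|/(2πε₀r) = (6.80e-10)/(2π·8.85×10^-12·0.404) = 30.3 N/C.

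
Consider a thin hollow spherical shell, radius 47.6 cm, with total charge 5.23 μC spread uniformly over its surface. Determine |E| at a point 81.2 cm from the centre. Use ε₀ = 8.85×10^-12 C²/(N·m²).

7.13×10^4 V/m

Symmetry ⇒ E = E(r) r̂. Gaussian sphere of radius r = 81.2 cm (r > 47.6 cm).
The entire shell is enclosed: Q_enc = 5.23×10^-6 C.
Applying ∮E·dA = Q_enc/ε₀ with Φ = E(4πr²):
E = |Q_enc|/(4πε₀r²) = (5.23e-6)/(4π·8.85×10^-12·(0.812)²) = 7.13e4 N/C.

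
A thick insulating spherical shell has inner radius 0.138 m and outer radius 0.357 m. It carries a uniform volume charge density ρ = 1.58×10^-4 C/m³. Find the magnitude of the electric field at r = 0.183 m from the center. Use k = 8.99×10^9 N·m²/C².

|E| ≈ 6.22×10^5 N/C

By spherical symmetry E is radial; choose a Gaussian sphere of radius r = 0.183 m (within the shell material, 0.138 m < r < 0.357 m).
Only the shell between 0.138 m and r is enclosed: Q_enc = ρ·(4π/3)(r³ − a³) = (1.58e-4)·(4π/3)·((0.183)³ − (0.138)³) = 2.317×10^-6 C.
Since E is radial and uniform over the Gaussian sphere, Φ = E·4πr² = Q_enc/ε₀.
E = k|Q_enc|/r² = (8.99×10^9)(2.317×10^-6)/(0.183)² = 6.22×10^5 N/C.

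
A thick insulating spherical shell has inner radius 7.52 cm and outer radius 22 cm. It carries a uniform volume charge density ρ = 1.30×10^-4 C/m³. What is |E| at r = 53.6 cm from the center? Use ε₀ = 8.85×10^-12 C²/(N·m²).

|E| = 1.74e5 N/C

Take a concentric spherical Gaussian surface of radius r = 53.6 cm (r > 22 cm, enclosing the whole shell).
Q_enc = ρ·(4π/3)(b³ − a³) = (1.30e-4)·(4π/3)·((0.22)³ − (0.0752)³) = 5.567×10^-6 C.
Since E is radial and uniform over the Gaussian sphere, Φ = E·4πr² = Q_enc/ε₀.
E = |Q_enc|/(4πε₀r²) = (5.567×10^-6)/(4π·8.85×10^-12·(0.536)²) = 1.74×10^5 N/C.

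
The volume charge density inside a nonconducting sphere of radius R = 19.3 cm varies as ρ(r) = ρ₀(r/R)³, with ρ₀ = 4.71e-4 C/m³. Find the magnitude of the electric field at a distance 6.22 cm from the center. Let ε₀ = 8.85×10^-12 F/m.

E ≈ 1.85×10^4 N/C

Use a concentric Gaussian sphere at r = 6.22 cm (r < R).
Integrate the density: Q_enc = 4π ∫₀^r ρ₀(r'/R)^3 r'² dr' = 4πρ₀ r^6/(6·R³) = 7.946×10^-9 C.
Applying ∮E·dA = Q_enc/ε₀ with Φ = E(4πr²):
E = |Q_enc|/(4πε₀r²) = (7.946×10^-9)/(4π·8.85×10^-12·(0.0622)²) = 1.85×10^4 N/C.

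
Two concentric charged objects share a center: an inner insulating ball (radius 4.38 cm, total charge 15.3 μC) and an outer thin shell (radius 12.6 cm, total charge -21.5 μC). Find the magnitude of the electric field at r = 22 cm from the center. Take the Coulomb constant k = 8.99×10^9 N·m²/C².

Use a concentric Gaussian sphere at r = 22 cm (r > 12.6 cm, enclosing both).
Q_enc = (15.3 μC) + (-21.5 μC) = -6.20×10^-6 C.
Since E is radial and uniform over the Gaussian sphere, Φ = E·4πr² = Q_enc/ε₀.
E = k|Q_enc|/r² = (8.99×10^9)(6.20×10^-6)/(0.22)² = 1.15×10^6 N/C.

|E| ≈ 1.15e6 N/C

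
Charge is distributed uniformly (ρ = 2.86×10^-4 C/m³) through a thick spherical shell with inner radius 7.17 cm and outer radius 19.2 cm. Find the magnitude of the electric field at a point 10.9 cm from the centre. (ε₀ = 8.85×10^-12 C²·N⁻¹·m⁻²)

E = 8.40×10^5 N/C

By spherical symmetry E is radial; choose a Gaussian sphere of radius r = 10.9 cm (within the shell material, 7.17 cm < r < 19.2 cm).
Only the shell between 7.17 cm and r is enclosed: Q_enc = ρ·(4π/3)(r³ − a³) = (2.86e-4)·(4π/3)·((0.109)³ − (0.0717)³) = 1.11e-6 C.
By Gauss's law, ∮E·dA = E·4πr² = Q_enc/ε₀.
E = |Q_enc|/(4πε₀r²) = (1.11×10^-6)/(4π·8.85×10^-12·(0.109)²) = 8.40×10^5 N/C.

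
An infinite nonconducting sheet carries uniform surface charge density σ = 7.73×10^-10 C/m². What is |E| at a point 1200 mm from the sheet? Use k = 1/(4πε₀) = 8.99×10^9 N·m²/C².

|E| ≈ 43.7 N/C

Choose a cylindrical pillbox piercing the sheet, end faces (area A) parallel to it.
Flux Φ = 2EA and Q_enc = σA, so 2EA = σA/ε₀ ⇒ E = |σ|/(2ε₀), independent of distance.
E = 2πk|σ| = 2π(8.99×10^9)(7.73e-10) = 43.7 N/C.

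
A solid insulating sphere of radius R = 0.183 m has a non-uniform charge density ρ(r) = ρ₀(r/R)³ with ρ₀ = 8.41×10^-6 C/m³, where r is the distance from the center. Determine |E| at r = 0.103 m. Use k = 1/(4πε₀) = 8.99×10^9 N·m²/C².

Take a concentric spherical Gaussian surface of radius r = 0.103 m (r < R).
Q_enc = ∫₀^r ρ(r')·4πr'² dr' = (4πρ₀/R³) ∫₀^r r'^5 dr' = 4πρ₀ r^6/(6·R³) = 3.432×10^-9 C.
Gauss's law: E·4πr² = Q_enc/ε₀.
E = k|Q_enc|/r² = (8.99×10^9)(3.432e-9)/(0.103)² = 2.91×10^3 N/C.

E = 2.91×10^3 N/C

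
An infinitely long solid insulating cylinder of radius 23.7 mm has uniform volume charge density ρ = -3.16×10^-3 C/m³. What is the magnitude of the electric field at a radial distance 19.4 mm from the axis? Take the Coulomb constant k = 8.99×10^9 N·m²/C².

Coaxial Gaussian cylinder, radius r = 19.4 mm, length L (r < R).
Charge inside radius r per length L is ρ·πr²·L, so λ_enc = ρπr² = -3.736×10^-6 C/m.
Gauss's law: E·2πrL = λ_enc L/ε₀.
E = 2k|λ_enc|/r = 2(8.99×10^9)(3.736×10^-6)/(0.0194) = 3.46×10^6 N/C.

E ≈ 3.46e6 N/C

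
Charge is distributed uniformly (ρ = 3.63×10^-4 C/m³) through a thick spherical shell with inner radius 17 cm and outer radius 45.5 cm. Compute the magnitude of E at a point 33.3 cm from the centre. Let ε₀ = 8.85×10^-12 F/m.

|E| = 3.95×10^6 V/m

Symmetry ⇒ E = E(r) r̂. Gaussian sphere of radius r = 33.3 cm (within the shell material, 17 cm < r < 45.5 cm).
Only the shell between 17 cm and r is enclosed: Q_enc = ρ·(4π/3)(r³ − a³) = (3.63×10^-4)·(4π/3)·((0.333)³ − (0.17)³) = 4.868e-5 C.
Since E is radial and uniform over the Gaussian sphere, Φ = E·4πr² = Q_enc/ε₀.
E = |Q_enc|/(4πε₀r²) = (4.868e-5)/(4π·8.85×10^-12·(0.333)²) = 3.95e6 N/C.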